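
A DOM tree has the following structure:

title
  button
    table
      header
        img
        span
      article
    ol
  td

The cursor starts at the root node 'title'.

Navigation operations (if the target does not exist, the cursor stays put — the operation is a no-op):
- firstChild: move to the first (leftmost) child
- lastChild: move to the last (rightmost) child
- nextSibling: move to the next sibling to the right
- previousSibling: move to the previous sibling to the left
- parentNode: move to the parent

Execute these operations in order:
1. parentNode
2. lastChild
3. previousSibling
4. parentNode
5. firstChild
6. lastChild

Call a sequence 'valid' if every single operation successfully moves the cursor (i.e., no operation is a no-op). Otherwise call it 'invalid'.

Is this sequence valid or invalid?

After 1 (parentNode): title (no-op, stayed)
After 2 (lastChild): td
After 3 (previousSibling): button
After 4 (parentNode): title
After 5 (firstChild): button
After 6 (lastChild): ol

Answer: invalid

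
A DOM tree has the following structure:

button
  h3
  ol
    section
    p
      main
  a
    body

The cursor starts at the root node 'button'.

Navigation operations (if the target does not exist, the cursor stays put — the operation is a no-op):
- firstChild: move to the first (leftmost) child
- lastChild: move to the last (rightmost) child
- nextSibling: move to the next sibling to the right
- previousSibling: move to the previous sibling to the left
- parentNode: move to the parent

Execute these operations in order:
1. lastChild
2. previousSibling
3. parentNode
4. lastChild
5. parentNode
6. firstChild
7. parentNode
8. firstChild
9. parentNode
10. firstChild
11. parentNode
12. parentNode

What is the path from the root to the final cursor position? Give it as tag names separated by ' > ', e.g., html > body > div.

After 1 (lastChild): a
After 2 (previousSibling): ol
After 3 (parentNode): button
After 4 (lastChild): a
After 5 (parentNode): button
After 6 (firstChild): h3
After 7 (parentNode): button
After 8 (firstChild): h3
After 9 (parentNode): button
After 10 (firstChild): h3
After 11 (parentNode): button
After 12 (parentNode): button (no-op, stayed)

Answer: button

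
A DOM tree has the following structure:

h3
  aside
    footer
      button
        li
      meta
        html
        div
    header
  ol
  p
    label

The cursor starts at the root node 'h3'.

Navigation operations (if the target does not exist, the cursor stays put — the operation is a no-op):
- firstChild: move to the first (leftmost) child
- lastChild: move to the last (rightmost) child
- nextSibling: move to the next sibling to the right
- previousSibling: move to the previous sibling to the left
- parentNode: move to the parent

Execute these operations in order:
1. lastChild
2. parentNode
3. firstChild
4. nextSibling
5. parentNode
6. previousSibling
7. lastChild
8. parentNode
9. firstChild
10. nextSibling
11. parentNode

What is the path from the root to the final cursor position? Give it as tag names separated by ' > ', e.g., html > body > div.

Answer: h3

Derivation:
After 1 (lastChild): p
After 2 (parentNode): h3
After 3 (firstChild): aside
After 4 (nextSibling): ol
After 5 (parentNode): h3
After 6 (previousSibling): h3 (no-op, stayed)
After 7 (lastChild): p
After 8 (parentNode): h3
After 9 (firstChild): aside
After 10 (nextSibling): ol
After 11 (parentNode): h3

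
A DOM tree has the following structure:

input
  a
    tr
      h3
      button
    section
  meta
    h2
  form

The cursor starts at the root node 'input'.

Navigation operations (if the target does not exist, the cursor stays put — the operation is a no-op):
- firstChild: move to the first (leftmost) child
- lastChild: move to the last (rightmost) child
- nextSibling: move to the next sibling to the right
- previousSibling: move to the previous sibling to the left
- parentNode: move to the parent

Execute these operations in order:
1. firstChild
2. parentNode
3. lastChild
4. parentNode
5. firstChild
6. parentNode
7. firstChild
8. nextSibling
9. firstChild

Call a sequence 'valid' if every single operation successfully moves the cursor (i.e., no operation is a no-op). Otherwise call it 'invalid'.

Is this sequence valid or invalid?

Answer: valid

Derivation:
After 1 (firstChild): a
After 2 (parentNode): input
After 3 (lastChild): form
After 4 (parentNode): input
After 5 (firstChild): a
After 6 (parentNode): input
After 7 (firstChild): a
After 8 (nextSibling): meta
After 9 (firstChild): h2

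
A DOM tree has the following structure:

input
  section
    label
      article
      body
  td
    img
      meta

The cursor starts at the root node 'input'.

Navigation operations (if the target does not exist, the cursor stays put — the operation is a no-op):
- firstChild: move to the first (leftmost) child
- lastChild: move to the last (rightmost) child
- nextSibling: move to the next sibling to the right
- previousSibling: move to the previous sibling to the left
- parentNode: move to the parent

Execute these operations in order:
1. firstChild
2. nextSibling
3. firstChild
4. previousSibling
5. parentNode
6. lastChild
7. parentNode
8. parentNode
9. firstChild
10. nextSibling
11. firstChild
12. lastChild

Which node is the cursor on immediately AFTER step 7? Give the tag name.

Answer: td

Derivation:
After 1 (firstChild): section
After 2 (nextSibling): td
After 3 (firstChild): img
After 4 (previousSibling): img (no-op, stayed)
After 5 (parentNode): td
After 6 (lastChild): img
After 7 (parentNode): td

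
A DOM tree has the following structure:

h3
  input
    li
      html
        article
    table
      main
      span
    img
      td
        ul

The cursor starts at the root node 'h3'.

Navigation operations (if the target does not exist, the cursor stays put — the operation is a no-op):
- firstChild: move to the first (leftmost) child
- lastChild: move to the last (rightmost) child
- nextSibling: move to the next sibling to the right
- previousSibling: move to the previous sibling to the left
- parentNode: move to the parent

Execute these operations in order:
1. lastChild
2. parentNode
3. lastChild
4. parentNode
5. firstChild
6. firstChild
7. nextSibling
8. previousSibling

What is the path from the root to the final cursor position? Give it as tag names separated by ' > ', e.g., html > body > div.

After 1 (lastChild): input
After 2 (parentNode): h3
After 3 (lastChild): input
After 4 (parentNode): h3
After 5 (firstChild): input
After 6 (firstChild): li
After 7 (nextSibling): table
After 8 (previousSibling): li

Answer: h3 > input > li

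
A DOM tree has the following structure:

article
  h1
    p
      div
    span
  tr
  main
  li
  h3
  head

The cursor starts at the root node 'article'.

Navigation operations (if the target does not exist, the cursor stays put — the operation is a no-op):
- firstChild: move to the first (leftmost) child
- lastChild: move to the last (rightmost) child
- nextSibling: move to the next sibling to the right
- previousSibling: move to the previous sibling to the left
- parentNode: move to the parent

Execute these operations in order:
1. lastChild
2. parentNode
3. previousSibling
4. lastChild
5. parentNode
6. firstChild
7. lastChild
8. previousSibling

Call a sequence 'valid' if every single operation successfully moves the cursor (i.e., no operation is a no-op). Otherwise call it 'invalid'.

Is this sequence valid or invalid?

Answer: invalid

Derivation:
After 1 (lastChild): head
After 2 (parentNode): article
After 3 (previousSibling): article (no-op, stayed)
After 4 (lastChild): head
After 5 (parentNode): article
After 6 (firstChild): h1
After 7 (lastChild): span
After 8 (previousSibling): p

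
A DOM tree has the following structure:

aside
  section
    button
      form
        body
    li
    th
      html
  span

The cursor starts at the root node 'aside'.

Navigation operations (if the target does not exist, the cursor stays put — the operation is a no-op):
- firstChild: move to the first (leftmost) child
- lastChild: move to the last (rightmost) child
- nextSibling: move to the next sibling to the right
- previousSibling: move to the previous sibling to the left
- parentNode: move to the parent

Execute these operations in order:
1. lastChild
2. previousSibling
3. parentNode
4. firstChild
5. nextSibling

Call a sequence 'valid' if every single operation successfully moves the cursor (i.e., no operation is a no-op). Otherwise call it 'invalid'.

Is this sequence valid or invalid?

Answer: valid

Derivation:
After 1 (lastChild): span
After 2 (previousSibling): section
After 3 (parentNode): aside
After 4 (firstChild): section
After 5 (nextSibling): span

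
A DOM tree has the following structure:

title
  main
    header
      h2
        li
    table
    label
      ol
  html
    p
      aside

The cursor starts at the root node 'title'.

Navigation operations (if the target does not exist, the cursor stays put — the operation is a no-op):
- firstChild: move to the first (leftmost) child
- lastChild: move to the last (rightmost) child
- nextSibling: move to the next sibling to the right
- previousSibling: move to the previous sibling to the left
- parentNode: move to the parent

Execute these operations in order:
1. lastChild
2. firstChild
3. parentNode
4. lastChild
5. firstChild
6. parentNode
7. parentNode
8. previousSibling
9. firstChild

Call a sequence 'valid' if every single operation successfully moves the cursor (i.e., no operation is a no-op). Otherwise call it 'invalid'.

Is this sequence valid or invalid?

After 1 (lastChild): html
After 2 (firstChild): p
After 3 (parentNode): html
After 4 (lastChild): p
After 5 (firstChild): aside
After 6 (parentNode): p
After 7 (parentNode): html
After 8 (previousSibling): main
After 9 (firstChild): header

Answer: valid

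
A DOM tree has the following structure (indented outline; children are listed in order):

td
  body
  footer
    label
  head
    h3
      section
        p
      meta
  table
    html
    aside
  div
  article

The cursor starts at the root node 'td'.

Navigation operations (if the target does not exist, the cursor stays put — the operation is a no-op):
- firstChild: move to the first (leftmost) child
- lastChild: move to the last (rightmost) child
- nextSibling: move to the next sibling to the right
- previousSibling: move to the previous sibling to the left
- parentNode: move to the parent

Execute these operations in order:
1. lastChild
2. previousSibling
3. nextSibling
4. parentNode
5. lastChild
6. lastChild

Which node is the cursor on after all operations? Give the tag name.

After 1 (lastChild): article
After 2 (previousSibling): div
After 3 (nextSibling): article
After 4 (parentNode): td
After 5 (lastChild): article
After 6 (lastChild): article (no-op, stayed)

Answer: article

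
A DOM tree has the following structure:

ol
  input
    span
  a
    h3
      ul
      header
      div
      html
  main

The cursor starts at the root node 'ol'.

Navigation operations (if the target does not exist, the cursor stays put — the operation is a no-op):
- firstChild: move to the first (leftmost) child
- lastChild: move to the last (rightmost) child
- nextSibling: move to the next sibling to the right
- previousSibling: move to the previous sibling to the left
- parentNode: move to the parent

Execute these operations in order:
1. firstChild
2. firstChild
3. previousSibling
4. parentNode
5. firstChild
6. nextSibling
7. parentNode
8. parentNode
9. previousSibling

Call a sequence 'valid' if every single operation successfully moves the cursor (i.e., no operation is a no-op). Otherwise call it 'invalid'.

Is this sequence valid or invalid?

Answer: invalid

Derivation:
After 1 (firstChild): input
After 2 (firstChild): span
After 3 (previousSibling): span (no-op, stayed)
After 4 (parentNode): input
After 5 (firstChild): span
After 6 (nextSibling): span (no-op, stayed)
After 7 (parentNode): input
After 8 (parentNode): ol
After 9 (previousSibling): ol (no-op, stayed)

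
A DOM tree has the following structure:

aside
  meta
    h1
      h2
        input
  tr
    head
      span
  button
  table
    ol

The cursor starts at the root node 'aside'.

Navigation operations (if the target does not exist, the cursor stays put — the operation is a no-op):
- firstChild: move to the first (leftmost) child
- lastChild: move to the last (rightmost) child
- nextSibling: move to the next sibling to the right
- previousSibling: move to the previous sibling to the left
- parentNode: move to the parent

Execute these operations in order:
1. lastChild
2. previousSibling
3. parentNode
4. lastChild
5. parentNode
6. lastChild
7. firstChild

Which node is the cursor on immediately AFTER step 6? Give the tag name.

After 1 (lastChild): table
After 2 (previousSibling): button
After 3 (parentNode): aside
After 4 (lastChild): table
After 5 (parentNode): aside
After 6 (lastChild): table

Answer: table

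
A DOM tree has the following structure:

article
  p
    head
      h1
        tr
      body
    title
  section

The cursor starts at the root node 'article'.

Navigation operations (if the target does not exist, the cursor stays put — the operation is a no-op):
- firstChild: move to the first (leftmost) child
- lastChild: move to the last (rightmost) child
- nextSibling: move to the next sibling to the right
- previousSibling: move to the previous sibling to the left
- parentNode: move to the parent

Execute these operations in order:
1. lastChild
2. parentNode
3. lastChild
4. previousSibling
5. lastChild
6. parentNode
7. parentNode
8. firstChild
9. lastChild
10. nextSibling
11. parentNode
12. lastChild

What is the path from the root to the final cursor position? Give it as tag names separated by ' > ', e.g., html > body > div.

After 1 (lastChild): section
After 2 (parentNode): article
After 3 (lastChild): section
After 4 (previousSibling): p
After 5 (lastChild): title
After 6 (parentNode): p
After 7 (parentNode): article
After 8 (firstChild): p
After 9 (lastChild): title
After 10 (nextSibling): title (no-op, stayed)
After 11 (parentNode): p
After 12 (lastChild): title

Answer: article > p > title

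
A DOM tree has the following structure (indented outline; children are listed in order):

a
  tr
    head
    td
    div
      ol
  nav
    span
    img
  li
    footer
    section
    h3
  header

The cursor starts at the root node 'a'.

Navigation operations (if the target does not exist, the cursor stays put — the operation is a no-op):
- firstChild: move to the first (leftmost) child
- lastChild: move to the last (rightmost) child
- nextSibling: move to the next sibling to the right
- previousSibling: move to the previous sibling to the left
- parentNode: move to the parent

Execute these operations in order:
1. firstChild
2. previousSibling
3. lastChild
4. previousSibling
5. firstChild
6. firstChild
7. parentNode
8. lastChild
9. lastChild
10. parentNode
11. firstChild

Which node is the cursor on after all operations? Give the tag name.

Answer: ol

Derivation:
After 1 (firstChild): tr
After 2 (previousSibling): tr (no-op, stayed)
After 3 (lastChild): div
After 4 (previousSibling): td
After 5 (firstChild): td (no-op, stayed)
After 6 (firstChild): td (no-op, stayed)
After 7 (parentNode): tr
After 8 (lastChild): div
After 9 (lastChild): ol
After 10 (parentNode): div
After 11 (firstChild): ol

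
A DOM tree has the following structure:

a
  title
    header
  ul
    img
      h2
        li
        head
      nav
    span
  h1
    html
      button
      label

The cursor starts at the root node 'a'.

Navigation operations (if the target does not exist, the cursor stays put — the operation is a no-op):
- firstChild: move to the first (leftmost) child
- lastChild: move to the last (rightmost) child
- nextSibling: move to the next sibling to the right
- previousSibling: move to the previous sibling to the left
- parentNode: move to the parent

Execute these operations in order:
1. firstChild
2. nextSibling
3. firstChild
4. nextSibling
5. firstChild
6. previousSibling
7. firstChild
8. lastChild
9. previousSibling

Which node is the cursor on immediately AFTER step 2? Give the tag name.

After 1 (firstChild): title
After 2 (nextSibling): ul

Answer: ul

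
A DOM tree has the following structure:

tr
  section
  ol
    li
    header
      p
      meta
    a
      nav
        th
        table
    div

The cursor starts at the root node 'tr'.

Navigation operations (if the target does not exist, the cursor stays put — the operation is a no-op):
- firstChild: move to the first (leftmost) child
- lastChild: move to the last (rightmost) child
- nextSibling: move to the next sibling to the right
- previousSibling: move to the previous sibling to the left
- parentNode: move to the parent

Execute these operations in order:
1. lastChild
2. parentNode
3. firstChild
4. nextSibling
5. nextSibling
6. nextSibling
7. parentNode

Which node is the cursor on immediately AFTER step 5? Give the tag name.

Answer: ol

Derivation:
After 1 (lastChild): ol
After 2 (parentNode): tr
After 3 (firstChild): section
After 4 (nextSibling): ol
After 5 (nextSibling): ol (no-op, stayed)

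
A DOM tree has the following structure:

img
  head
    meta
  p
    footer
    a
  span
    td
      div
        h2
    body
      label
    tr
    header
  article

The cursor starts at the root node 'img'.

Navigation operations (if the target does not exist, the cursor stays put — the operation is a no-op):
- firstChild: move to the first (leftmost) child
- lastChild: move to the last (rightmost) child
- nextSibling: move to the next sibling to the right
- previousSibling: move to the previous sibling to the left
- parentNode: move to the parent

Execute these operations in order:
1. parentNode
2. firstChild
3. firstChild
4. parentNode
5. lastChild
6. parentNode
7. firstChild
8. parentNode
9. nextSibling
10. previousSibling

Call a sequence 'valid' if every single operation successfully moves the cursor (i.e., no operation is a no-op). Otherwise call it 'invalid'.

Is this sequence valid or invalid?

Answer: invalid

Derivation:
After 1 (parentNode): img (no-op, stayed)
After 2 (firstChild): head
After 3 (firstChild): meta
After 4 (parentNode): head
After 5 (lastChild): meta
After 6 (parentNode): head
After 7 (firstChild): meta
After 8 (parentNode): head
After 9 (nextSibling): p
After 10 (previousSibling): head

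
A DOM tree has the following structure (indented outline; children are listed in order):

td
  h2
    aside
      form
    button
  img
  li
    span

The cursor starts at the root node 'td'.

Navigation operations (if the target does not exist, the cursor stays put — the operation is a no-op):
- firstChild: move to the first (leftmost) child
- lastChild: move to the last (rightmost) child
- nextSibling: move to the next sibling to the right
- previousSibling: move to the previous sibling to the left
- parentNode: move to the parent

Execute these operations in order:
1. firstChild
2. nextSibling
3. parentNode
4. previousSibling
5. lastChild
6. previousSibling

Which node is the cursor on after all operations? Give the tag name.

Answer: img

Derivation:
After 1 (firstChild): h2
After 2 (nextSibling): img
After 3 (parentNode): td
After 4 (previousSibling): td (no-op, stayed)
After 5 (lastChild): li
After 6 (previousSibling): img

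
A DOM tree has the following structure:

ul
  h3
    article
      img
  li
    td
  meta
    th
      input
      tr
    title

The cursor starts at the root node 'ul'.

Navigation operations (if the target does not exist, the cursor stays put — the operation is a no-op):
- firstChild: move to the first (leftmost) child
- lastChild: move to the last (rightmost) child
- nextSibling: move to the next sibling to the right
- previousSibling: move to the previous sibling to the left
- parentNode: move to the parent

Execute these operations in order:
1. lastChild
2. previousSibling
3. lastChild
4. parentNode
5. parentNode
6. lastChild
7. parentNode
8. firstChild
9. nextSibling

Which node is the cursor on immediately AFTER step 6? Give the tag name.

Answer: meta

Derivation:
After 1 (lastChild): meta
After 2 (previousSibling): li
After 3 (lastChild): td
After 4 (parentNode): li
After 5 (parentNode): ul
After 6 (lastChild): meta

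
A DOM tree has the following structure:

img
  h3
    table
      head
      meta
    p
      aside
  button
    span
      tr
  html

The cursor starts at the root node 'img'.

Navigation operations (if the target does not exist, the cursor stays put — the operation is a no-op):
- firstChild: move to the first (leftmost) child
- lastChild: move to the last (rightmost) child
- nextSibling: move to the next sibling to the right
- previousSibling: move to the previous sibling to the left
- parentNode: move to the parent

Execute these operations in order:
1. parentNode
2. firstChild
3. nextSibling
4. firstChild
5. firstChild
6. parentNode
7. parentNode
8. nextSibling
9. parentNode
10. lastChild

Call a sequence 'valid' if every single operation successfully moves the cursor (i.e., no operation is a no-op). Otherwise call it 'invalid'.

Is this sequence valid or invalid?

After 1 (parentNode): img (no-op, stayed)
After 2 (firstChild): h3
After 3 (nextSibling): button
After 4 (firstChild): span
After 5 (firstChild): tr
After 6 (parentNode): span
After 7 (parentNode): button
After 8 (nextSibling): html
After 9 (parentNode): img
After 10 (lastChild): html

Answer: invalid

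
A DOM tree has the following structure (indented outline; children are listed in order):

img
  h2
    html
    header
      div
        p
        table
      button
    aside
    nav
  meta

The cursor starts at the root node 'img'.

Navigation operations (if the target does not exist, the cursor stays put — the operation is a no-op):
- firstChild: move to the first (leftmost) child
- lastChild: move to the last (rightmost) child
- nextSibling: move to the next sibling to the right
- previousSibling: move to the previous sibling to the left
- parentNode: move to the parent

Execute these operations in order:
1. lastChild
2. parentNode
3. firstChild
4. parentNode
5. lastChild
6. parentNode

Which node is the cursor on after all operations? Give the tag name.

Answer: img

Derivation:
After 1 (lastChild): meta
After 2 (parentNode): img
After 3 (firstChild): h2
After 4 (parentNode): img
After 5 (lastChild): meta
After 6 (parentNode): img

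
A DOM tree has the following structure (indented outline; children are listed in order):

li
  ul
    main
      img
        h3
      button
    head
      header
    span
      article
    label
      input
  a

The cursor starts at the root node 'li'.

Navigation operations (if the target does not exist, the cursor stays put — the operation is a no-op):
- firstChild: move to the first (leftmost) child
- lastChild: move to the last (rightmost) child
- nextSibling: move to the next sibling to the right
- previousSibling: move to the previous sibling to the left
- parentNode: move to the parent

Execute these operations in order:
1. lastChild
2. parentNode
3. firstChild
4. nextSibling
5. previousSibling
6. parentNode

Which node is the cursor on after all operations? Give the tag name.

After 1 (lastChild): a
After 2 (parentNode): li
After 3 (firstChild): ul
After 4 (nextSibling): a
After 5 (previousSibling): ul
After 6 (parentNode): li

Answer: li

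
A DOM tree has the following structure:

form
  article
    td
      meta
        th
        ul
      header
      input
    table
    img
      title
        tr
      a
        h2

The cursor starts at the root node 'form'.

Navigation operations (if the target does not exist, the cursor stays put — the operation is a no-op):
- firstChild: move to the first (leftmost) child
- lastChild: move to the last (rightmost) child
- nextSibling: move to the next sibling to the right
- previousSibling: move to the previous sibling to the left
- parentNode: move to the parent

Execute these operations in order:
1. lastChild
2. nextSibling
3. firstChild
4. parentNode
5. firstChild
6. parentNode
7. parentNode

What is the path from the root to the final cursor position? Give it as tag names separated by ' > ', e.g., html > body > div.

After 1 (lastChild): article
After 2 (nextSibling): article (no-op, stayed)
After 3 (firstChild): td
After 4 (parentNode): article
After 5 (firstChild): td
After 6 (parentNode): article
After 7 (parentNode): form

Answer: form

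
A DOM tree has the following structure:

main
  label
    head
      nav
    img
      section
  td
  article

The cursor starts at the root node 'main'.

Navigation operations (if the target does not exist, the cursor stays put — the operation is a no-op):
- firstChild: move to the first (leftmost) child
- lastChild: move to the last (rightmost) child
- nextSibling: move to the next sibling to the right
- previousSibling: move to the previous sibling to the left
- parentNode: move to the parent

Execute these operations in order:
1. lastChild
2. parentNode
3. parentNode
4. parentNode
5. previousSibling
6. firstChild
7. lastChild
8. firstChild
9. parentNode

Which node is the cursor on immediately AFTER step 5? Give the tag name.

Answer: main

Derivation:
After 1 (lastChild): article
After 2 (parentNode): main
After 3 (parentNode): main (no-op, stayed)
After 4 (parentNode): main (no-op, stayed)
After 5 (previousSibling): main (no-op, stayed)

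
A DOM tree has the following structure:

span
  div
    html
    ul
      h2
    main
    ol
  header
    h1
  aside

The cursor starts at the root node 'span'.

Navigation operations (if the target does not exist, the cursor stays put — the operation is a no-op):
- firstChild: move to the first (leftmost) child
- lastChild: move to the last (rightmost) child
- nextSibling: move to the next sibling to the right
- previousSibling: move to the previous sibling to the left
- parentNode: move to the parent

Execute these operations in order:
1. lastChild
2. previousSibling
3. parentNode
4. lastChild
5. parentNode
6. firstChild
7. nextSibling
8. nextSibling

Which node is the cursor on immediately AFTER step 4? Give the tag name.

Answer: aside

Derivation:
After 1 (lastChild): aside
After 2 (previousSibling): header
After 3 (parentNode): span
After 4 (lastChild): aside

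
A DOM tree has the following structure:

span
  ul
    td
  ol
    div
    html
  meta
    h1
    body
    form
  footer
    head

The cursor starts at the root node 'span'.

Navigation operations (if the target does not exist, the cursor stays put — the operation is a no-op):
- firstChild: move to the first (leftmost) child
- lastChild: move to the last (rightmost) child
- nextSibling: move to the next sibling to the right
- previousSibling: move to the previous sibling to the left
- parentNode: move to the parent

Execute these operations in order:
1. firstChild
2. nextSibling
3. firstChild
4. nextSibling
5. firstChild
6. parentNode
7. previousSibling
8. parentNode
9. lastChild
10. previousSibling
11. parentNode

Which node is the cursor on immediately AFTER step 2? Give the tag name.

After 1 (firstChild): ul
After 2 (nextSibling): ol

Answer: ol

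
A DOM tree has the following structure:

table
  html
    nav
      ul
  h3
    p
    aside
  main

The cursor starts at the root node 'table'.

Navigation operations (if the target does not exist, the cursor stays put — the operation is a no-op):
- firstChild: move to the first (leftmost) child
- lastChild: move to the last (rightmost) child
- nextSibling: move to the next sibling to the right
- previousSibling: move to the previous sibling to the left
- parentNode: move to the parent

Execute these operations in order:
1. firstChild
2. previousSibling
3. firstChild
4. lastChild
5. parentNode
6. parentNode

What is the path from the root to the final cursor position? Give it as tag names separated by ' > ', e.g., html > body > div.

After 1 (firstChild): html
After 2 (previousSibling): html (no-op, stayed)
After 3 (firstChild): nav
After 4 (lastChild): ul
After 5 (parentNode): nav
After 6 (parentNode): html

Answer: table > html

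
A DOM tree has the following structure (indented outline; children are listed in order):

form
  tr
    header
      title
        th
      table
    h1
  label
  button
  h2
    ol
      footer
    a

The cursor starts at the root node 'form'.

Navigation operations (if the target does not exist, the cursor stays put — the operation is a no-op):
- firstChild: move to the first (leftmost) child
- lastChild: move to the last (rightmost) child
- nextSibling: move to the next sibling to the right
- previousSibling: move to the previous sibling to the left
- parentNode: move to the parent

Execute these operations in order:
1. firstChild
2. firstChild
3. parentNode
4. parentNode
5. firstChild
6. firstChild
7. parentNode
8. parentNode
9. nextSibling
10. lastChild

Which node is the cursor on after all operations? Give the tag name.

Answer: h2

Derivation:
After 1 (firstChild): tr
After 2 (firstChild): header
After 3 (parentNode): tr
After 4 (parentNode): form
After 5 (firstChild): tr
After 6 (firstChild): header
After 7 (parentNode): tr
After 8 (parentNode): form
After 9 (nextSibling): form (no-op, stayed)
After 10 (lastChild): h2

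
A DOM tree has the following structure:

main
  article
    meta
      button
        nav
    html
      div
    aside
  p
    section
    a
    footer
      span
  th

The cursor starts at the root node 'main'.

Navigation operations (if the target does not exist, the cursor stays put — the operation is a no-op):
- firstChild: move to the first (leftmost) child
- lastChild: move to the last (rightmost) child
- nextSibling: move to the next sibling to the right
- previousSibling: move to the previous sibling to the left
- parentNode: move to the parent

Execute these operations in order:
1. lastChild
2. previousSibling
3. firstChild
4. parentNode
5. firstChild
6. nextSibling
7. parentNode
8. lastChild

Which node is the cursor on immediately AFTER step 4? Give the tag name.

After 1 (lastChild): th
After 2 (previousSibling): p
After 3 (firstChild): section
After 4 (parentNode): p

Answer: p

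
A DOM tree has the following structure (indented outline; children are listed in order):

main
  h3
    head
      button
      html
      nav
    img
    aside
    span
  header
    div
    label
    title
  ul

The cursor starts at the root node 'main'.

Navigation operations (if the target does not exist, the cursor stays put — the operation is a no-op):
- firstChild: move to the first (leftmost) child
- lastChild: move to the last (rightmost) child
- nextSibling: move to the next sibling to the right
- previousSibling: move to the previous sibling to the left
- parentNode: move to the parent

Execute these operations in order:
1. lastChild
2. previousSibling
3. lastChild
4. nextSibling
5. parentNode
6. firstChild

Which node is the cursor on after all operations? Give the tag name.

After 1 (lastChild): ul
After 2 (previousSibling): header
After 3 (lastChild): title
After 4 (nextSibling): title (no-op, stayed)
After 5 (parentNode): header
After 6 (firstChild): div

Answer: div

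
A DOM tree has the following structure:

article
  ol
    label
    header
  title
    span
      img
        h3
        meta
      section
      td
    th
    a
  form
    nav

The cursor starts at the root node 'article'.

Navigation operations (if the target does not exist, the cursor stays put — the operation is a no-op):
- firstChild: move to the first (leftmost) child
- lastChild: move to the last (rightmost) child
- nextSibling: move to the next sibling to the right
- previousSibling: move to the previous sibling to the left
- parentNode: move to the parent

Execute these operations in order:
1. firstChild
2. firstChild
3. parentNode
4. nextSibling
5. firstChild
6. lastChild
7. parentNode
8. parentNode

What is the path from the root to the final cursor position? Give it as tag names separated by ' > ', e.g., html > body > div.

After 1 (firstChild): ol
After 2 (firstChild): label
After 3 (parentNode): ol
After 4 (nextSibling): title
After 5 (firstChild): span
After 6 (lastChild): td
After 7 (parentNode): span
After 8 (parentNode): title

Answer: article > title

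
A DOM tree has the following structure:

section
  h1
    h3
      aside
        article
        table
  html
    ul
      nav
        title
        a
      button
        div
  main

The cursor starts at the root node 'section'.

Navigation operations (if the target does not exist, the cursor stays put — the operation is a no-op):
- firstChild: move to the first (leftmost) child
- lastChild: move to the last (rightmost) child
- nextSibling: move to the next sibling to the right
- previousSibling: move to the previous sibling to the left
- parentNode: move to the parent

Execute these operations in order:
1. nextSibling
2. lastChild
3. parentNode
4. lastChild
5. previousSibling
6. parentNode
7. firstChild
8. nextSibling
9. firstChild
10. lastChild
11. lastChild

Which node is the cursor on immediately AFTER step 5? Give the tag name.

After 1 (nextSibling): section (no-op, stayed)
After 2 (lastChild): main
After 3 (parentNode): section
After 4 (lastChild): main
After 5 (previousSibling): html

Answer: html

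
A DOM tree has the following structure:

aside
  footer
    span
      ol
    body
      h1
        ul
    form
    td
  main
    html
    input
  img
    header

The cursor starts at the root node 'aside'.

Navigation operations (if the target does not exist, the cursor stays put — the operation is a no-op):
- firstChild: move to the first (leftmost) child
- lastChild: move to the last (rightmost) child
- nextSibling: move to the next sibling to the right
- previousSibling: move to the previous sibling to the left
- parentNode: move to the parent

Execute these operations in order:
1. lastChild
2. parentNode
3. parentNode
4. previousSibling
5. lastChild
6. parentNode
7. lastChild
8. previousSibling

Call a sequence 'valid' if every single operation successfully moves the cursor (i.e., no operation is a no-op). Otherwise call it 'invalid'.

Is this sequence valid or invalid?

Answer: invalid

Derivation:
After 1 (lastChild): img
After 2 (parentNode): aside
After 3 (parentNode): aside (no-op, stayed)
After 4 (previousSibling): aside (no-op, stayed)
After 5 (lastChild): img
After 6 (parentNode): aside
After 7 (lastChild): img
After 8 (previousSibling): main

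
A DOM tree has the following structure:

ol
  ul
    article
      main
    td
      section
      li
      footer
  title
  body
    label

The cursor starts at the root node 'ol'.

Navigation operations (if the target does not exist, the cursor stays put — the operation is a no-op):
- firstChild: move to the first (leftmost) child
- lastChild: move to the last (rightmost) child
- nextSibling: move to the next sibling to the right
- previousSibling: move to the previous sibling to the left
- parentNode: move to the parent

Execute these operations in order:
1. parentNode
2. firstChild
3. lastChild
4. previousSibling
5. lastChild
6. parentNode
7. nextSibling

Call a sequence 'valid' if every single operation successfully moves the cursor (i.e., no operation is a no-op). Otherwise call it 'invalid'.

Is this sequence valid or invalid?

Answer: invalid

Derivation:
After 1 (parentNode): ol (no-op, stayed)
After 2 (firstChild): ul
After 3 (lastChild): td
After 4 (previousSibling): article
After 5 (lastChild): main
After 6 (parentNode): article
After 7 (nextSibling): td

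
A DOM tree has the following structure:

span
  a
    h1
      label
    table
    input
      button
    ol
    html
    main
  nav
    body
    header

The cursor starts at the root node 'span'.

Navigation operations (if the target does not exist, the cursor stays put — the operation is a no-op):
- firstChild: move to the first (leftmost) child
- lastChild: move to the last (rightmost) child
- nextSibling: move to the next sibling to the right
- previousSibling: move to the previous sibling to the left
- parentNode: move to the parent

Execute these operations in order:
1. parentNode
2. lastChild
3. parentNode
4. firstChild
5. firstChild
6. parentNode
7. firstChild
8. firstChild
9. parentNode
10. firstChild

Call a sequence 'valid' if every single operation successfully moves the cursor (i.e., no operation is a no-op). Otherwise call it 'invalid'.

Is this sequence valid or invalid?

After 1 (parentNode): span (no-op, stayed)
After 2 (lastChild): nav
After 3 (parentNode): span
After 4 (firstChild): a
After 5 (firstChild): h1
After 6 (parentNode): a
After 7 (firstChild): h1
After 8 (firstChild): label
After 9 (parentNode): h1
After 10 (firstChild): label

Answer: invalid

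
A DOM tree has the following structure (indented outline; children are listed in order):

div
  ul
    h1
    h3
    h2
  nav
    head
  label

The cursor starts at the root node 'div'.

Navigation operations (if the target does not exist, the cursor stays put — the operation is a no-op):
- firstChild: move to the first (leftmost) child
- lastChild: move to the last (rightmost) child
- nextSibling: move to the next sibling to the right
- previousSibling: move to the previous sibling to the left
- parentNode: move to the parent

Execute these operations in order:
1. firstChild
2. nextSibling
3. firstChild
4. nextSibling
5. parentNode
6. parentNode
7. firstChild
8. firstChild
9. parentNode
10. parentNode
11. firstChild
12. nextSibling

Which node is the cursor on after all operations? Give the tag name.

Answer: nav

Derivation:
After 1 (firstChild): ul
After 2 (nextSibling): nav
After 3 (firstChild): head
After 4 (nextSibling): head (no-op, stayed)
After 5 (parentNode): nav
After 6 (parentNode): div
After 7 (firstChild): ul
After 8 (firstChild): h1
After 9 (parentNode): ul
After 10 (parentNode): div
After 11 (firstChild): ul
After 12 (nextSibling): nav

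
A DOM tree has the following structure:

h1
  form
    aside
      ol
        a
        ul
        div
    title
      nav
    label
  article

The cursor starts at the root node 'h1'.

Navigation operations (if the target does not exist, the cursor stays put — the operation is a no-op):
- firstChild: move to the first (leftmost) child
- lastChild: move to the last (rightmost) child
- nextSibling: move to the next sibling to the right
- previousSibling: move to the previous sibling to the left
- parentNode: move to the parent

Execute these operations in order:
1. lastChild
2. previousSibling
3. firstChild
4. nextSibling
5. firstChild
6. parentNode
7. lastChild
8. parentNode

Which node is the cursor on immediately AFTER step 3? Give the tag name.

Answer: aside

Derivation:
After 1 (lastChild): article
After 2 (previousSibling): form
After 3 (firstChild): aside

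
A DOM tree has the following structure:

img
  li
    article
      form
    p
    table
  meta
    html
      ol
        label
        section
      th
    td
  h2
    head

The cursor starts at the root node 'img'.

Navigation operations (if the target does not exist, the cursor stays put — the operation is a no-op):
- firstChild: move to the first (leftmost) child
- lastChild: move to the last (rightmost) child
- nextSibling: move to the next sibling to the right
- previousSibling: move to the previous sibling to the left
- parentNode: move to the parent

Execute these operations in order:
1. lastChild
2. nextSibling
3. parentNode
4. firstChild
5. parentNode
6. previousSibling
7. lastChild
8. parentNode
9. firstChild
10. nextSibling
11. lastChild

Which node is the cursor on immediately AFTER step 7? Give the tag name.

After 1 (lastChild): h2
After 2 (nextSibling): h2 (no-op, stayed)
After 3 (parentNode): img
After 4 (firstChild): li
After 5 (parentNode): img
After 6 (previousSibling): img (no-op, stayed)
After 7 (lastChild): h2

Answer: h2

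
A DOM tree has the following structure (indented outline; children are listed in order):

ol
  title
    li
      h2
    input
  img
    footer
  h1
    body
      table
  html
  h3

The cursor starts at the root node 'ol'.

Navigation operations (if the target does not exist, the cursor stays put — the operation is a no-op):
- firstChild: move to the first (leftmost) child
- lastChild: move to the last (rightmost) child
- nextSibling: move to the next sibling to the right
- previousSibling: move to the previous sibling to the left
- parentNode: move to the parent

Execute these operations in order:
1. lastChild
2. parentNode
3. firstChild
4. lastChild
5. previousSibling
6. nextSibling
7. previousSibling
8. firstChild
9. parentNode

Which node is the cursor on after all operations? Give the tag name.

After 1 (lastChild): h3
After 2 (parentNode): ol
After 3 (firstChild): title
After 4 (lastChild): input
After 5 (previousSibling): li
After 6 (nextSibling): input
After 7 (previousSibling): li
After 8 (firstChild): h2
After 9 (parentNode): li

Answer: li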